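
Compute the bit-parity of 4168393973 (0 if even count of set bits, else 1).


0b11111000011101001010010011110101 has 18 ones => parity 0

0


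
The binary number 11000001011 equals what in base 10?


11000001011 in decimal = 1547

1547


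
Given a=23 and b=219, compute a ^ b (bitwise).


23 ^ 219 = 204

204


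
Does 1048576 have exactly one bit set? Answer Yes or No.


0b100000000000000000000. Only one bit set => Yes

Yes


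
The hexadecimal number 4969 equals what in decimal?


4969 hex = 18793 decimal

18793


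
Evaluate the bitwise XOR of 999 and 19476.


0b1111100111 ^ 0b100110000010100 = 0b100111111110011 = 20467

20467


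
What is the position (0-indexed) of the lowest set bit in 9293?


0b10010001001101. Lowest set bit at position 0

0


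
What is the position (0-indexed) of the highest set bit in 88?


0b1011000. Highest set bit at position 6

6


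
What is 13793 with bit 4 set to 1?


13793 | (1 << 4) = 13793 | 16 = 13809

13809


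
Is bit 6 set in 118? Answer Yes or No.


0b1110110, bit 6 = 1. Yes

Yes


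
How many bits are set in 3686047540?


0b11011011101101001001111100110100 has 19 set bits

19


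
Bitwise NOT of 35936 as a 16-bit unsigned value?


~0b1000110001100000 = 0b111001110011111 = 29599 (16-bit unsigned)

29599


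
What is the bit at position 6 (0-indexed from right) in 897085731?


0b110101011110000111000100100011, position 6 = 0

0


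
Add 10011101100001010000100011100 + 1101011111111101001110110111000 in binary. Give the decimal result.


10011101100001010000100011100 + 1101011111111101001110110111000 = 1111111101011110011111011010100 = 2142191316

2142191316


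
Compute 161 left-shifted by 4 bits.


0b10100001 << 4 = 0b101000010000 = 2576

2576


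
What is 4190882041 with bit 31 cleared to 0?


4190882041 & ~(1 << 31) = 2043398393

2043398393


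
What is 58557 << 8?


0b1110010010111101 << 8 = 0b111001001011110100000000 = 14990592

14990592


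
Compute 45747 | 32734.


0b1011001010110011 | 0b111111111011110 = 0b1111111111111111 = 65535

65535


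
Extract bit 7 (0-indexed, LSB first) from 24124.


0b101111000111100, position 7 = 0

0


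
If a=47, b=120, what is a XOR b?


47 ^ 120 = 87

87


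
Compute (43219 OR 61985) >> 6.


Step 1: 43219 | 61985 = 64243
Step 2: 64243 >> 6 = 1003

1003


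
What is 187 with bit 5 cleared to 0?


187 & ~(1 << 5) = 155

155


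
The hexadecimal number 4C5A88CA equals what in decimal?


4C5A88CA hex = 1281001674 decimal

1281001674


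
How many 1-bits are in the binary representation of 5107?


0b1001111110011 has 9 set bits

9


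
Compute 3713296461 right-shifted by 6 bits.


0b11011101010101000110100001001101 >> 6 = 0b11011101010101000110100001 = 58020257

58020257


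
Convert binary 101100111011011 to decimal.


101100111011011 in decimal = 23003

23003


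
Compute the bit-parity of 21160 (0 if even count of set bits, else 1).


0b101001010101000 has 6 ones => parity 0

0


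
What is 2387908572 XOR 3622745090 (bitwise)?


0b10001110010101001001011111011100 ^ 0b11010111111011101011010000000010 = 0b1011001101110100010001111011110 = 1505371102

1505371102


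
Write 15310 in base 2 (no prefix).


15310 = 11101111001110 in binary

11101111001110


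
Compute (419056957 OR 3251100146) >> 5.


Step 1: 419056957 | 3251100146 = 3657424383
Step 2: 3657424383 >> 5 = 114294511

114294511


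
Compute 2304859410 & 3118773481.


0b10001001011000010101110100010010 & 0b10111001111001001011010011101001 = 0b10001001011000000001010000000000 = 2304775168

2304775168


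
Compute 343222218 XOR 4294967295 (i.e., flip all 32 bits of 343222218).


343222218 ^ 4294967295 = 3951745077

3951745077


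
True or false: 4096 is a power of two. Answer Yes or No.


0b1000000000000. Only one bit set => Yes

Yes


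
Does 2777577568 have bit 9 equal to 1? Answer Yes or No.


0b10100101100011100111100001100000, bit 9 = 0. No

No


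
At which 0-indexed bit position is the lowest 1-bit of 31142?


0b111100110100110. Lowest set bit at position 1

1


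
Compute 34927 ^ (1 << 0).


34927 ^ (1 << 0) = 34927 ^ 1 = 34926

34926


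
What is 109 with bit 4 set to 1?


109 | (1 << 4) = 109 | 16 = 125

125


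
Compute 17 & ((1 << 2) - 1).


17 & 3 = 1

1


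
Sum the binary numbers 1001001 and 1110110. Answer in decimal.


1001001 + 1110110 = 10111111 = 191

191


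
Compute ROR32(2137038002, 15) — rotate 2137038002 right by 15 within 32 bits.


Rotate 0b1111111011000001001110010110010 right by 15 (32-bit) = 0b111001011001001111111011000001 = 962920129

962920129


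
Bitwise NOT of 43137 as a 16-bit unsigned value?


~0b1010100010000001 = 0b101011101111110 = 22398 (16-bit unsigned)

22398


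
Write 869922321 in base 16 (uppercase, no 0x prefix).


869922321 = 33D9F611 hex

33D9F611


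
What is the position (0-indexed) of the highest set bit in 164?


0b10100100. Highest set bit at position 7

7


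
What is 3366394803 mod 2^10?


3366394803 & 1023 = 947

947


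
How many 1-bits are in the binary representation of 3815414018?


0b11100011011010101001100100000010 has 14 set bits

14


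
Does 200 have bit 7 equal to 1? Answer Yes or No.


0b11001000, bit 7 = 1. Yes

Yes


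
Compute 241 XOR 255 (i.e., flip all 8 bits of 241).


241 ^ 255 = 14

14


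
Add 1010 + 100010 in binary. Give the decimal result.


1010 + 100010 = 101100 = 44

44


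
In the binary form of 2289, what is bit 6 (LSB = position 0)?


0b100011110001, position 6 = 1

1


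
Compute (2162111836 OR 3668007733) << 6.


Step 1: 2162111836 | 3668007733 = 3674177405
Step 2: 3674177405 << 6 = 235147353920

235147353920


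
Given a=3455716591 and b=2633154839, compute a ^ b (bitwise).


3455716591 ^ 2633154839 = 1359531512

1359531512


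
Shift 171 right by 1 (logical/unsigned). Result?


0b10101011 >> 1 = 0b1010101 = 85

85


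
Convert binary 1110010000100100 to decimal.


1110010000100100 in decimal = 58404

58404


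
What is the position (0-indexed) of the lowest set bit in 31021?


0b111100100101101. Lowest set bit at position 0

0


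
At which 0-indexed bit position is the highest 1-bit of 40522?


0b1001111001001010. Highest set bit at position 15

15


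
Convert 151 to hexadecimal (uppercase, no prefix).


151 = 97 hex

97


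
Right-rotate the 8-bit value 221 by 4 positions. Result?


Rotate 0b11011101 right by 4 (8-bit) = 0b11011101 = 221

221


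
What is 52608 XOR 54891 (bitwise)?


0b1100110110000000 ^ 0b1101011001101011 = 0b1101111101011 = 7147

7147


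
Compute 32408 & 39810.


0b111111010011000 & 0b1001101110000010 = 0b1101010000000 = 6784

6784


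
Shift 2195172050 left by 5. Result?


0b10000010110101111010101011010010 << 5 = 0b1000001011010111101010101101001000000 = 70245505600

70245505600


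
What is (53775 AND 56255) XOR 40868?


Step 1: 53775 & 56255 = 53775
Step 2: 53775 ^ 40868 = 19883

19883


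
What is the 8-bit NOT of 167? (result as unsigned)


~0b10100111 = 0b1011000 = 88 (8-bit unsigned)

88


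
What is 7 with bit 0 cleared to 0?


7 & ~(1 << 0) = 6

6


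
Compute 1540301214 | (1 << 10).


1540301214 | (1 << 10) = 1540301214 | 1024 = 1540302238

1540302238


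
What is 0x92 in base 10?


92 hex = 146 decimal

146


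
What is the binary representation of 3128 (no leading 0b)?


3128 = 110000111000 in binary

110000111000


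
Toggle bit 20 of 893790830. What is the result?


893790830 ^ (1 << 20) = 893790830 ^ 1048576 = 894839406

894839406


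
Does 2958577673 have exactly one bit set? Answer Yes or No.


0b10110000010110000101000000001001. Multiple bits set => No

No


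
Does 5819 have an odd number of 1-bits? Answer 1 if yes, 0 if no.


0b1011010111011 has 9 ones => parity 1

1


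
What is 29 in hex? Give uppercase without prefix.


29 = 1D hex

1D


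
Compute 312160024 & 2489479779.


0b10010100110110010111100011000 & 0b10010100011000100111001001100011 = 0b10000000000100010001000000000 = 268575232

268575232


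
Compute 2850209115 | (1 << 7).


2850209115 | (1 << 7) = 2850209115 | 128 = 2850209243

2850209243


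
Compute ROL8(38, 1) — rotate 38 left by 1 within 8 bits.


Rotate 0b100110 left by 1 (8-bit) = 0b1001100 = 76

76


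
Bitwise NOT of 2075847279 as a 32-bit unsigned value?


~0b1111011101110101110101001101111 = 0b10000100010001010001010110010000 = 2219120016 (32-bit unsigned)

2219120016


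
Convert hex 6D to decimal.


6D hex = 109 decimal

109


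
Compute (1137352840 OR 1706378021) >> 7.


Step 1: 1137352840 | 1706378021 = 1744823213
Step 2: 1744823213 >> 7 = 13631431

13631431


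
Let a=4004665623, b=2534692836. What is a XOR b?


4004665623 ^ 2534692836 = 2040925939

2040925939


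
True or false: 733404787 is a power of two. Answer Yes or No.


0b101011101101101101111001110011. Multiple bits set => No

No


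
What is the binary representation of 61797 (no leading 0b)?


61797 = 1111000101100101 in binary

1111000101100101


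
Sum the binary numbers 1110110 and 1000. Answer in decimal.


1110110 + 1000 = 1111110 = 126

126


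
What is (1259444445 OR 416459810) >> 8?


Step 1: 1259444445 | 416459810 = 1540603135
Step 2: 1540603135 >> 8 = 6017980

6017980


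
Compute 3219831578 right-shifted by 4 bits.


0b10111111111010101011101100011010 >> 4 = 0b1011111111101010101110110001 = 201239473

201239473


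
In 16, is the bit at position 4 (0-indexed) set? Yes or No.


0b10000, bit 4 = 1. Yes

Yes


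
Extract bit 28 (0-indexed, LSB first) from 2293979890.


0b10001000101110110101101011110010, position 28 = 0

0


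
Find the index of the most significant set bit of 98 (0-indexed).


0b1100010. Highest set bit at position 6

6


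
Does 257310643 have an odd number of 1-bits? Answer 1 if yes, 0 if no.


0b1111010101100011111110110011 has 19 ones => parity 1

1


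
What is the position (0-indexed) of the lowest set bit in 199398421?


0b1011111000101001010000010101. Lowest set bit at position 0

0


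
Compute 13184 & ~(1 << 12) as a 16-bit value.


13184 & ~(1 << 12) = 9088

9088


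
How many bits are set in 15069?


0b11101011011101 has 10 set bits

10


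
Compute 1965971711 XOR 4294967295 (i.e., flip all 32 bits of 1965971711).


1965971711 ^ 4294967295 = 2328995584

2328995584


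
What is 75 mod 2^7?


75 & 127 = 75

75


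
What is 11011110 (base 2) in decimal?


11011110 in decimal = 222

222


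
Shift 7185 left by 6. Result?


0b1110000010001 << 6 = 0b1110000010001000000 = 459840

459840


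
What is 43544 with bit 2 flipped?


43544 ^ (1 << 2) = 43544 ^ 4 = 43548

43548


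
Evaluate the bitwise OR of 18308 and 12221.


0b100011110000100 | 0b10111110111101 = 0b110111110111101 = 28605

28605


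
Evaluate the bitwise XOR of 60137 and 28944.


0b1110101011101001 ^ 0b111000100010000 = 0b1001101111111001 = 39929

39929


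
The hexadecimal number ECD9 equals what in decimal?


ECD9 hex = 60633 decimal

60633


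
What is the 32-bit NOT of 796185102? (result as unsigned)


~0b101111011101001101001000001110 = 0b11010000100010110010110111110001 = 3498782193 (32-bit unsigned)

3498782193


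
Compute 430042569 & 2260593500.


0b11001101000011110110111001001 & 0b10000110101111011110101101011100 = 0b101000011110100101001000 = 10611016

10611016


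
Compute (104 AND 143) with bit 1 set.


Step 1: 104 & 143 = 8
Step 2: 8 | (1 << 1) = 8 | 2 = 10

10


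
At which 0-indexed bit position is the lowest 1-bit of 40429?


0b1001110111101101. Lowest set bit at position 0

0


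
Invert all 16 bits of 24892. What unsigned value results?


24892 ^ 65535 = 40643

40643


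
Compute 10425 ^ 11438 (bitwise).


0b10100010111001 ^ 0b10110010101110 = 0b10000010111 = 1047

1047


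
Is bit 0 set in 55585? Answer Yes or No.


0b1101100100100001, bit 0 = 1. Yes

Yes


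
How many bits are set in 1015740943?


0b111100100010101111101000001111 has 17 set bits

17


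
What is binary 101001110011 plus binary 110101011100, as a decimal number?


101001110011 + 110101011100 = 1011111001111 = 6095

6095


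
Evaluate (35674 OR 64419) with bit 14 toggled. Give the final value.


Step 1: 35674 | 64419 = 64507
Step 2: 64507 ^ (1 << 14) = 64507 ^ 16384 = 48123

48123


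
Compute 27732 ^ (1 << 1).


27732 ^ (1 << 1) = 27732 ^ 2 = 27734

27734


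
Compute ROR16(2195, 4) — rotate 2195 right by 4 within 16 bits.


Rotate 0b100010010011 right by 4 (16-bit) = 0b11000010001001 = 12425

12425


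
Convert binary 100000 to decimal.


100000 in decimal = 32

32


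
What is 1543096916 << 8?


0b1011011111110011100101001010100 << 8 = 0b101101111111001110010100101010000000000 = 395032810496

395032810496


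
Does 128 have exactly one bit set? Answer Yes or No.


0b10000000. Only one bit set => Yes

Yes


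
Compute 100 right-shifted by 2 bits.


0b1100100 >> 2 = 0b11001 = 25

25


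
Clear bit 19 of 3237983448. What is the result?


3237983448 & ~(1 << 19) = 3237459160

3237459160


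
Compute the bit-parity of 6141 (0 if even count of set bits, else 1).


0b1011111111101 has 11 ones => parity 1

1


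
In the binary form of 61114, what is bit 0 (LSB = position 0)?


0b1110111010111010, position 0 = 0

0


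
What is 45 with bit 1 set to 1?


45 | (1 << 1) = 45 | 2 = 47

47


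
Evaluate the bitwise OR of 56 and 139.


0b111000 | 0b10001011 = 0b10111011 = 187

187


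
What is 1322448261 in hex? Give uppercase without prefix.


1322448261 = 4ED2F585 hex

4ED2F585


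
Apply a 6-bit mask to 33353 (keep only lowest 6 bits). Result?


33353 & 63 = 9

9


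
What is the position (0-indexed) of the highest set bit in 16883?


0b100000111110011. Highest set bit at position 14

14


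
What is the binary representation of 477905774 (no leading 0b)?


477905774 = 11100011111000100001101101110 in binary

11100011111000100001101101110


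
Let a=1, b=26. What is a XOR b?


1 ^ 26 = 27

27


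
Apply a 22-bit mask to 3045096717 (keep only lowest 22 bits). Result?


3045096717 & 4194303 = 32013

32013


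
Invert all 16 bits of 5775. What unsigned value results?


5775 ^ 65535 = 59760

59760


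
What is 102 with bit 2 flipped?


102 ^ (1 << 2) = 102 ^ 4 = 98

98


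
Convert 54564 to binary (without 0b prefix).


54564 = 1101010100100100 in binary

1101010100100100


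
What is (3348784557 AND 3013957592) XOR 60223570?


Step 1: 3348784557 & 3013957592 = 2206221704
Step 2: 2206221704 ^ 60223570 = 2148971994

2148971994


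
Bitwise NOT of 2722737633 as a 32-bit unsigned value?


~0b10100010010010011010110111100001 = 0b1011101101101100101001000011110 = 1572229662 (32-bit unsigned)

1572229662


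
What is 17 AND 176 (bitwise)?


0b10001 & 0b10110000 = 0b10000 = 16

16


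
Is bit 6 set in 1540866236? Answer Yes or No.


0b1011011110101111100000010111100, bit 6 = 0. No

No


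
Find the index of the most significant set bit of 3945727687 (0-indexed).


0b11101011001011110000011011000111. Highest set bit at position 31

31


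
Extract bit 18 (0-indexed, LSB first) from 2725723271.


0b10100010011101110011110010000111, position 18 = 1

1


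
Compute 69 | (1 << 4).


69 | (1 << 4) = 69 | 16 = 85

85


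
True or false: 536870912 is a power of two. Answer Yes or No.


0b100000000000000000000000000000. Only one bit set => Yes

Yes


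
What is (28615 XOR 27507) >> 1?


Step 1: 28615 ^ 27507 = 1204
Step 2: 1204 >> 1 = 602

602


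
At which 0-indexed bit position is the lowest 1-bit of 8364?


0b10000010101100. Lowest set bit at position 2

2


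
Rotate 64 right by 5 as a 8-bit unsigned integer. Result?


Rotate 0b1000000 right by 5 (8-bit) = 0b10 = 2

2


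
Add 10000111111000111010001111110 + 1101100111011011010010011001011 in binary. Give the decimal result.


10000111111000111010001111110 + 1101100111011011010010011001011 = 1111101111010100001100101001001 = 2112493897

2112493897


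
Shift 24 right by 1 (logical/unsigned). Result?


0b11000 >> 1 = 0b1100 = 12

12


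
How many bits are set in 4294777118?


0b11111111111111010001100100011110 has 22 set bits

22


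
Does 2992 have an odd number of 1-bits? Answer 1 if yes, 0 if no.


0b101110110000 has 6 ones => parity 0

0


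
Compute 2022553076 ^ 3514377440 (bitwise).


0b1111000100011011011010111110100 ^ 0b11010001011110010010010011100000 = 0b10101001111101001001000100010100 = 2851377428

2851377428


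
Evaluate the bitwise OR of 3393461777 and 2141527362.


0b11001010010001000001111000010001 | 0b1111111101001010001110101000010 = 0b11111111111001010001111101010011 = 4293205843

4293205843


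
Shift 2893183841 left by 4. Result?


0b10101100011100100111101101100001 << 4 = 0b101011000111001001111011011000010000 = 46290941456

46290941456


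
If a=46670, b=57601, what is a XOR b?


46670 ^ 57601 = 22351

22351


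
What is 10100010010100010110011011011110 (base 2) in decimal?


10100010010100010110011011011110 in decimal = 2723243742

2723243742


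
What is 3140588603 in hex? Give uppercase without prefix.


3140588603 = BB31943B hex

BB31943B


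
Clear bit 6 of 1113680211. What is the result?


1113680211 & ~(1 << 6) = 1113680147

1113680147


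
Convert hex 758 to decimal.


758 hex = 1880 decimal

1880


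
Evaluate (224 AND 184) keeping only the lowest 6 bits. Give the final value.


Step 1: 224 & 184 = 160
Step 2: 160 & 63 = 32

32


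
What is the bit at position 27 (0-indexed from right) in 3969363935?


0b11101100100101111010111111011111, position 27 = 1

1


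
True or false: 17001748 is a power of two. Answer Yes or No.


0b1000000110110110100010100. Multiple bits set => No

No


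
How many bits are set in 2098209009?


0b1111101000100000010000011110001 has 13 set bits

13


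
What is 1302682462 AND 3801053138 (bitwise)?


0b1001101101001010101101101011110 & 0b11100010100011110111011111010010 = 0b1000000100001010101001101010010 = 1082479442

1082479442


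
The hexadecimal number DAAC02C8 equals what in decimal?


DAAC02C8 hex = 3668705992 decimal

3668705992


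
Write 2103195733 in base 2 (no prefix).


2103195733 = 1111101010111000011100001010101 in binary

1111101010111000011100001010101


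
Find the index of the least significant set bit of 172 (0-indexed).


0b10101100. Lowest set bit at position 2

2


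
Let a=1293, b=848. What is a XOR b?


1293 ^ 848 = 1629

1629


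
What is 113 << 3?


0b1110001 << 3 = 0b1110001000 = 904

904


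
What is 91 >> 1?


0b1011011 >> 1 = 0b101101 = 45

45


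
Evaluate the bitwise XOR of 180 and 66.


0b10110100 ^ 0b1000010 = 0b11110110 = 246

246


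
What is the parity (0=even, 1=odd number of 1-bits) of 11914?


0b10111010001010 has 7 ones => parity 1

1


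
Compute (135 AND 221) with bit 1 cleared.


Step 1: 135 & 221 = 133
Step 2: 133 & ~(1 << 1) = 133

133


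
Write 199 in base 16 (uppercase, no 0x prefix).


199 = C7 hex

C7


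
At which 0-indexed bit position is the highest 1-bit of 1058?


0b10000100010. Highest set bit at position 10

10


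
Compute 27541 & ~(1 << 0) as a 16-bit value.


27541 & ~(1 << 0) = 27540

27540


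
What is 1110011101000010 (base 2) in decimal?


1110011101000010 in decimal = 59202

59202


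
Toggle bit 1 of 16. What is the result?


16 ^ (1 << 1) = 16 ^ 2 = 18

18


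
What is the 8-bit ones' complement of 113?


113 ^ 255 = 142

142


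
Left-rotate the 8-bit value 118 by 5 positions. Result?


Rotate 0b1110110 left by 5 (8-bit) = 0b11001110 = 206

206


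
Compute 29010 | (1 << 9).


29010 | (1 << 9) = 29010 | 512 = 29522

29522


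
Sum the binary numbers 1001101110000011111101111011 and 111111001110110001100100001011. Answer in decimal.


1001101110000011111101111011 + 111111001110110001100100001011 = 1001000111100110101100010000110 = 1223907462

1223907462


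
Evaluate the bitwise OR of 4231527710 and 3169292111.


0b11111100001101111111110100011110 | 0b10111100111001111000111101001111 = 0b11111100111101111111111101011111 = 4244111199

4244111199


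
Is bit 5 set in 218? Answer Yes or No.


0b11011010, bit 5 = 0. No

No


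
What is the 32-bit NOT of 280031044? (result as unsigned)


~0b10000101100001110111101000100 = 0b11101111010011110001000010111011 = 4014936251 (32-bit unsigned)

4014936251


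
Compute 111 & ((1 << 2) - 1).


111 & 3 = 3

3


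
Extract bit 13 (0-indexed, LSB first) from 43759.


0b1010101011101111, position 13 = 1

1


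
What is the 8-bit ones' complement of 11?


11 ^ 255 = 244

244


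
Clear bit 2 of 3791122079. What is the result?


3791122079 & ~(1 << 2) = 3791122075

3791122075


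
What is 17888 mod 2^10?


17888 & 1023 = 480

480


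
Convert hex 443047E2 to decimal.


443047E2 hex = 1144014818 decimal

1144014818


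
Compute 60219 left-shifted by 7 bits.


0b1110101100111011 << 7 = 0b11101011001110110000000 = 7708032

7708032


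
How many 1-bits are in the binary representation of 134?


0b10000110 has 3 set bits

3


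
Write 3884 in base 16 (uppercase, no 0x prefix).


3884 = F2C hex

F2C


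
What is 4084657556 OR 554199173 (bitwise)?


0b11110011011101101110110110010100 | 0b100001000010000110100010000101 = 0b11110011011111101110110110010101 = 4085181845

4085181845


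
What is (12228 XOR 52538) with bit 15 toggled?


Step 1: 12228 ^ 52538 = 58110
Step 2: 58110 ^ (1 << 15) = 58110 ^ 32768 = 25342

25342


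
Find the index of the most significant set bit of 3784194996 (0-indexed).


0b11100001100011100011101110110100. Highest set bit at position 31

31


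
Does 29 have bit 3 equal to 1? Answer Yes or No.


0b11101, bit 3 = 1. Yes

Yes


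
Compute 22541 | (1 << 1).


22541 | (1 << 1) = 22541 | 2 = 22543

22543


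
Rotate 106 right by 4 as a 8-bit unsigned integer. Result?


Rotate 0b1101010 right by 4 (8-bit) = 0b10100110 = 166

166


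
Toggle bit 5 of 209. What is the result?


209 ^ (1 << 5) = 209 ^ 32 = 241

241


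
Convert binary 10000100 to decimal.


10000100 in decimal = 132

132


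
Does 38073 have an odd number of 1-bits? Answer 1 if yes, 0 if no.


0b1001010010111001 has 8 ones => parity 0

0


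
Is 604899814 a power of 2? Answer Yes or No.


0b100100000011100000100111100110. Multiple bits set => No

No


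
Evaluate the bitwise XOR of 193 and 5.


0b11000001 ^ 0b101 = 0b11000100 = 196

196


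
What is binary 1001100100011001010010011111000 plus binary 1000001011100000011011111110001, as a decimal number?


1001100100011001010010011111000 + 1000001011100000011011111110001 = 10001101111111001101110011101001 = 2382159081

2382159081


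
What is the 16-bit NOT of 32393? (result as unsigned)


~0b111111010001001 = 0b1000000101110110 = 33142 (16-bit unsigned)

33142


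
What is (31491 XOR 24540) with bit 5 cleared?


Step 1: 31491 ^ 24540 = 9439
Step 2: 9439 & ~(1 << 5) = 9439

9439


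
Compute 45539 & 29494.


0b1011000111100011 & 0b111001100110110 = 0b11000100100010 = 12578

12578


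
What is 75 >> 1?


0b1001011 >> 1 = 0b100101 = 37

37


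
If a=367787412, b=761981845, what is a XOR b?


367787412 ^ 761981845 = 947983873

947983873


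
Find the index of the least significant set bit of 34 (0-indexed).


0b100010. Lowest set bit at position 1

1


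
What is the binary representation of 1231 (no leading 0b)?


1231 = 10011001111 in binary

10011001111


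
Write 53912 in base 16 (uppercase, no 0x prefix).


53912 = D298 hex

D298


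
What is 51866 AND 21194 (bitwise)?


0b1100101010011010 & 0b101001011001010 = 0b100001010001010 = 17034

17034


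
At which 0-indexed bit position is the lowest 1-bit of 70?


0b1000110. Lowest set bit at position 1

1


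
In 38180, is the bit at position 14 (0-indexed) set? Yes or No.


0b1001010100100100, bit 14 = 0. No

No


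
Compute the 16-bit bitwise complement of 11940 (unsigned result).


~0b10111010100100 = 0b1101000101011011 = 53595 (16-bit unsigned)

53595


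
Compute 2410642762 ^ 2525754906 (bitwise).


0b10001111101011110111110101001010 ^ 0b10010110100010111111011000011010 = 0b11001001001001000101101010000 = 421825360

421825360


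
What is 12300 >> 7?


0b11000000001100 >> 7 = 0b1100000 = 96

96


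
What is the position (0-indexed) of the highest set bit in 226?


0b11100010. Highest set bit at position 7

7


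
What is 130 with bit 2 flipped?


130 ^ (1 << 2) = 130 ^ 4 = 134

134


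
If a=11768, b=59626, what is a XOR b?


11768 ^ 59626 = 50450

50450


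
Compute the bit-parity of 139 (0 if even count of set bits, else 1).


0b10001011 has 4 ones => parity 0

0


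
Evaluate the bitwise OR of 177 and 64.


0b10110001 | 0b1000000 = 0b11110001 = 241

241


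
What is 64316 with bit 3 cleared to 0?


64316 & ~(1 << 3) = 64308

64308


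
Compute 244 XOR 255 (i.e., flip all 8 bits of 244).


244 ^ 255 = 11

11


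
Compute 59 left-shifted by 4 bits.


0b111011 << 4 = 0b1110110000 = 944

944


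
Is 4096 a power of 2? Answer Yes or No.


0b1000000000000. Only one bit set => Yes

Yes


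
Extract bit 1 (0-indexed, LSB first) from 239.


0b11101111, position 1 = 1

1


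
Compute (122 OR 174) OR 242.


Step 1: 122 | 174 = 254
Step 2: 254 | 242 = 254

254


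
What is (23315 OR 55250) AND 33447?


Step 1: 23315 | 55250 = 57299
Step 2: 57299 & 33447 = 33411

33411


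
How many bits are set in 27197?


0b110101000111101 has 9 set bits

9


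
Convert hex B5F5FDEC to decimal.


B5F5FDEC hex = 3052797420 decimal

3052797420


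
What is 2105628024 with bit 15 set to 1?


2105628024 | (1 << 15) = 2105628024 | 32768 = 2105660792

2105660792


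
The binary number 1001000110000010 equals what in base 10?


1001000110000010 in decimal = 37250

37250


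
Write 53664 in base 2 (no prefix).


53664 = 1101000110100000 in binary

1101000110100000


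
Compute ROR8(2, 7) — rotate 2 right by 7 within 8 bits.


Rotate 0b10 right by 7 (8-bit) = 0b100 = 4

4


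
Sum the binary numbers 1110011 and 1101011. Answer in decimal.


1110011 + 1101011 = 11011110 = 222

222


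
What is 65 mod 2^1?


65 & 1 = 1

1


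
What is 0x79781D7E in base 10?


79781D7E hex = 2037915006 decimal

2037915006


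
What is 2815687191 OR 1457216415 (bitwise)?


0b10100111110100111111101000010111 | 0b1010110110110110101101110011111 = 0b11110111110110111111101110011111 = 4158389151

4158389151


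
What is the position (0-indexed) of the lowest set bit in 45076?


0b1011000000010100. Lowest set bit at position 2

2


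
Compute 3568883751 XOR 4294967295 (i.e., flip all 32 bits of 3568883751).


3568883751 ^ 4294967295 = 726083544

726083544


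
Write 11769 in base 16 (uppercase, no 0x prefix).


11769 = 2DF9 hex

2DF9


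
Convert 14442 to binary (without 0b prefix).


14442 = 11100001101010 in binary

11100001101010


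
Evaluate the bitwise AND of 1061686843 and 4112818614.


0b111111010010000000111000111011 & 0b11110101001001001010000110110110 = 0b110101000000000000000000110010 = 889192498

889192498


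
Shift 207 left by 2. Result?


0b11001111 << 2 = 0b1100111100 = 828

828


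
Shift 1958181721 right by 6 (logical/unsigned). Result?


0b1110100101101110111101101011001 >> 6 = 0b1110100101101110111101101 = 30596589

30596589


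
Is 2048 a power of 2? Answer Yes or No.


0b100000000000. Only one bit set => Yes

Yes


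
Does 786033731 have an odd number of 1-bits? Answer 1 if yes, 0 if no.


0b101110110110011110110001000011 has 17 ones => parity 1

1


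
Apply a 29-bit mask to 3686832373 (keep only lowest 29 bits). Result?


3686832373 & 536870911 = 465606901

465606901


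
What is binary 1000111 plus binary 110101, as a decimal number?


1000111 + 110101 = 1111100 = 124

124


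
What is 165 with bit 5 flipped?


165 ^ (1 << 5) = 165 ^ 32 = 133

133


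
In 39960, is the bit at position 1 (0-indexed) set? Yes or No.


0b1001110000011000, bit 1 = 0. No

No


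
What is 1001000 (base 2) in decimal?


1001000 in decimal = 72

72


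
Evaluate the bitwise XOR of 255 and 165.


0b11111111 ^ 0b10100101 = 0b1011010 = 90

90


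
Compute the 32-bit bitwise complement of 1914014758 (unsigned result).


~0b1110010000101011000110000100110 = 0b10001101111010100111001111011001 = 2380952537 (32-bit unsigned)

2380952537


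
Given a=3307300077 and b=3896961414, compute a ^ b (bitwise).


3307300077 ^ 3896961414 = 761761131

761761131


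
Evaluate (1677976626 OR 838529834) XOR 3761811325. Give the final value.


Step 1: 1677976626 | 838529834 = 1979447098
Step 2: 1979447098 ^ 3761811325 = 2512607303

2512607303


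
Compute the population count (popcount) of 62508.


0b1111010000101100 has 8 set bits

8


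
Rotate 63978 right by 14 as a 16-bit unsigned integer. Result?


Rotate 0b1111100111101010 right by 14 (16-bit) = 0b1110011110101011 = 59307

59307


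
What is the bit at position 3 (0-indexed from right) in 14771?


0b11100110110011, position 3 = 0

0


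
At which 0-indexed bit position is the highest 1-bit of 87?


0b1010111. Highest set bit at position 6

6


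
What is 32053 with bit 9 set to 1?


32053 | (1 << 9) = 32053 | 512 = 32565

32565


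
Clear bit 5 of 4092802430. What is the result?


4092802430 & ~(1 << 5) = 4092802398

4092802398


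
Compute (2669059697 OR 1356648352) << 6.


Step 1: 2669059697 | 1356648352 = 3755925489
Step 2: 3755925489 << 6 = 240379231296

240379231296


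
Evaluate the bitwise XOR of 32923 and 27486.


0b1000000010011011 ^ 0b110101101011110 = 0b1110101111000101 = 60357

60357


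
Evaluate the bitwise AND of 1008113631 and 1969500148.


0b111100000101101001011111011111 & 0b1110101011001000010111111110100 = 0b110100000001000000011111010100 = 872679380

872679380


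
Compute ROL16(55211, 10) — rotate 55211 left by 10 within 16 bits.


Rotate 0b1101011110101011 left by 10 (16-bit) = 0b1010111101011110 = 44894

44894


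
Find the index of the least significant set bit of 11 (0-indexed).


0b1011. Lowest set bit at position 0

0


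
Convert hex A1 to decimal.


A1 hex = 161 decimal

161


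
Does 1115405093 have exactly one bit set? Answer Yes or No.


0b1000010011110111011101100100101. Multiple bits set => No

No


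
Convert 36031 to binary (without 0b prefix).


36031 = 1000110010111111 in binary

1000110010111111


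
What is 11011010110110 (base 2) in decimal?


11011010110110 in decimal = 14006

14006


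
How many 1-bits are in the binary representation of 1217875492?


0b1001000100101110100111000100100 has 13 set bits

13


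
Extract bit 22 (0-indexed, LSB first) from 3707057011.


0b11011100111101010011001101110011, position 22 = 1

1


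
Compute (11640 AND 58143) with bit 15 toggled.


Step 1: 11640 & 58143 = 8472
Step 2: 8472 ^ (1 << 15) = 8472 ^ 32768 = 41240

41240


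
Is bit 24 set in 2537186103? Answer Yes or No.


0b10010111001110100110001100110111, bit 24 = 1. Yes

Yes


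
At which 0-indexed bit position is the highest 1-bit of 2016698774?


0b1111000001101000110000110010110. Highest set bit at position 30

30


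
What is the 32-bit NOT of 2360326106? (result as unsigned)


~0b10001100101011111011011111011010 = 0b1110011010100000100100000100101 = 1934641189 (32-bit unsigned)

1934641189


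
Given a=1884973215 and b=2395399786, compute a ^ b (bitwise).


1884973215 ^ 2395399786 = 4271673077

4271673077


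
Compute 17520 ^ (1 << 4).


17520 ^ (1 << 4) = 17520 ^ 16 = 17504

17504


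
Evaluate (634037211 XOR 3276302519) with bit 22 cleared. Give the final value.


Step 1: 634037211 ^ 3276302519 = 3867331436
Step 2: 3867331436 & ~(1 << 22) = 3867331436

3867331436


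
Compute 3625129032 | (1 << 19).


3625129032 | (1 << 19) = 3625129032 | 524288 = 3625653320

3625653320


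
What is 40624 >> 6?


0b1001111010110000 >> 6 = 0b1001111010 = 634

634


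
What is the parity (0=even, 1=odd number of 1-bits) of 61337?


0b1110111110011001 has 11 ones => parity 1

1


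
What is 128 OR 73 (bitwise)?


0b10000000 | 0b1001001 = 0b11001001 = 201

201


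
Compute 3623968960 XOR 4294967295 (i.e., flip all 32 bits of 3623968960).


3623968960 ^ 4294967295 = 670998335

670998335


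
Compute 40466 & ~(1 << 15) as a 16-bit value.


40466 & ~(1 << 15) = 7698

7698


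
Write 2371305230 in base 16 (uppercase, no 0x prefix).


2371305230 = 8D573F0E hex

8D573F0E


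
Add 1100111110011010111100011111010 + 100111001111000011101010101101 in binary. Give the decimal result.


1100111110011010111100011111010 + 100111001111000011101010101101 = 10001111000010011011001110100111 = 2399777703

2399777703


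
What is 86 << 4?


0b1010110 << 4 = 0b10101100000 = 1376

1376


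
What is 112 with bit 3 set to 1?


112 | (1 << 3) = 112 | 8 = 120

120


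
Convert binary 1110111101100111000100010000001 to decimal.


1110111101100111000100010000001 in decimal = 2008254593

2008254593


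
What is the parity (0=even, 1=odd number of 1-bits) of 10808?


0b10101000111000 has 6 ones => parity 0

0


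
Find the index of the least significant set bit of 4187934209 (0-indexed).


0b11111001100111101100111000000001. Lowest set bit at position 0

0


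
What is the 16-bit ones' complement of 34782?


34782 ^ 65535 = 30753

30753


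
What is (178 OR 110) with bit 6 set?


Step 1: 178 | 110 = 254
Step 2: 254 | (1 << 6) = 254 | 64 = 254

254


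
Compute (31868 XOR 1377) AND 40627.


Step 1: 31868 ^ 1377 = 31005
Step 2: 31005 & 40627 = 6161

6161


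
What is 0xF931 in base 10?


F931 hex = 63793 decimal

63793


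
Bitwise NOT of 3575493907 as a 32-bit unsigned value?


~0b11010101000111011011010100010011 = 0b101010111000100100101011101100 = 719473388 (32-bit unsigned)

719473388


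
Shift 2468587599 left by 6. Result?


0b10010011001000111010100001001111 << 6 = 0b10010011001000111010100001001111000000 = 157989606336

157989606336


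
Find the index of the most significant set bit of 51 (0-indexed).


0b110011. Highest set bit at position 5

5


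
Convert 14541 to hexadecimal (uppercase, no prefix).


14541 = 38CD hex

38CD


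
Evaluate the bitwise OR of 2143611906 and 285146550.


0b1111111110001001110110000000010 | 0b10000111111101111110110110110 = 0b1111111111111101111110110110110 = 2147417526

2147417526


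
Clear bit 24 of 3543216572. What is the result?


3543216572 & ~(1 << 24) = 3526439356

3526439356


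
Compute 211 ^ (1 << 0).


211 ^ (1 << 0) = 211 ^ 1 = 210

210


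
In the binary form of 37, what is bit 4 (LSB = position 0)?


0b100101, position 4 = 0

0


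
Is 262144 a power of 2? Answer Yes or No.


0b1000000000000000000. Only one bit set => Yes

Yes


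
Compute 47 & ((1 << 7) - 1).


47 & 127 = 47

47


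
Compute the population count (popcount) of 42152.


0b1010010010101000 has 6 set bits

6


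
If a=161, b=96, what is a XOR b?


161 ^ 96 = 193

193


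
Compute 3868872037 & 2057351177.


0b11100110100110100100110101100101 & 0b1111010101000001011000000001001 = 0b1100010100000000000000000000001 = 1652555777

1652555777


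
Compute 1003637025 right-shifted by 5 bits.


0b111011110100100100100100100001 >> 5 = 0b1110111101001001001001001 = 31363657

31363657


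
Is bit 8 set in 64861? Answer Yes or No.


0b1111110101011101, bit 8 = 1. Yes

Yes


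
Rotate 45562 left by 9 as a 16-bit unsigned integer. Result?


Rotate 0b1011000111111010 left by 9 (16-bit) = 0b1111010101100011 = 62819

62819


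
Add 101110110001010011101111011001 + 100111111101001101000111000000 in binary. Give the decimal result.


101110110001010011101111011001 + 100111111101001101000111000000 = 1010110101110100000110110011001 = 1455033753

1455033753


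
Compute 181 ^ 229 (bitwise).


0b10110101 ^ 0b11100101 = 0b1010000 = 80

80


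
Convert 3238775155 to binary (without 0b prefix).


3238775155 = 11000001000010111100100101110011 in binary

11000001000010111100100101110011


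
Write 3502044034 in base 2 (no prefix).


3502044034 = 11010000101111001111001110000010 in binary

11010000101111001111001110000010


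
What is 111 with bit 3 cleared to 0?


111 & ~(1 << 3) = 103

103


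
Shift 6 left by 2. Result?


0b110 << 2 = 0b11000 = 24

24


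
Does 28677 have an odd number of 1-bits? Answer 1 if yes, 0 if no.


0b111000000000101 has 5 ones => parity 1

1


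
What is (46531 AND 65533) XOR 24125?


Step 1: 46531 & 65533 = 46529
Step 2: 46529 ^ 24125 = 60412

60412


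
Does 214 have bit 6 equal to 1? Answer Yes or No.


0b11010110, bit 6 = 1. Yes

Yes


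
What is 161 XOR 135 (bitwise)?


0b10100001 ^ 0b10000111 = 0b100110 = 38

38


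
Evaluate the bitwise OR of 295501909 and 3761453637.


0b10001100111010000000001010101 | 0b11100000001100110011101001000101 = 0b11110001101111110011101001010101 = 4055841365

4055841365


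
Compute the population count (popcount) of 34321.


0b1000011000010001 has 5 set bits

5


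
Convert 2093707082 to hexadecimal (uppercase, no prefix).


2093707082 = 7CCB6F4A hex

7CCB6F4A


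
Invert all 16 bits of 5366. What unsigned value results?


5366 ^ 65535 = 60169

60169


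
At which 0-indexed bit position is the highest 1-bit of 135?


0b10000111. Highest set bit at position 7

7


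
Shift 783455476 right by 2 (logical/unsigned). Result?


0b101110101100101001010011110100 >> 2 = 0b1011101011001010010100111101 = 195863869

195863869


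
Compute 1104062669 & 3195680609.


0b1000001110011101010100011001101 & 0b10111110011110100011011101100001 = 0b10010100010000001000001 = 4857921

4857921


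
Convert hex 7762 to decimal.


7762 hex = 30562 decimal

30562


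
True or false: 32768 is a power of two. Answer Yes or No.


0b1000000000000000. Only one bit set => Yes

Yes


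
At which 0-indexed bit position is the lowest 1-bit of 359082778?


0b10101011001110010101100011010. Lowest set bit at position 1

1
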